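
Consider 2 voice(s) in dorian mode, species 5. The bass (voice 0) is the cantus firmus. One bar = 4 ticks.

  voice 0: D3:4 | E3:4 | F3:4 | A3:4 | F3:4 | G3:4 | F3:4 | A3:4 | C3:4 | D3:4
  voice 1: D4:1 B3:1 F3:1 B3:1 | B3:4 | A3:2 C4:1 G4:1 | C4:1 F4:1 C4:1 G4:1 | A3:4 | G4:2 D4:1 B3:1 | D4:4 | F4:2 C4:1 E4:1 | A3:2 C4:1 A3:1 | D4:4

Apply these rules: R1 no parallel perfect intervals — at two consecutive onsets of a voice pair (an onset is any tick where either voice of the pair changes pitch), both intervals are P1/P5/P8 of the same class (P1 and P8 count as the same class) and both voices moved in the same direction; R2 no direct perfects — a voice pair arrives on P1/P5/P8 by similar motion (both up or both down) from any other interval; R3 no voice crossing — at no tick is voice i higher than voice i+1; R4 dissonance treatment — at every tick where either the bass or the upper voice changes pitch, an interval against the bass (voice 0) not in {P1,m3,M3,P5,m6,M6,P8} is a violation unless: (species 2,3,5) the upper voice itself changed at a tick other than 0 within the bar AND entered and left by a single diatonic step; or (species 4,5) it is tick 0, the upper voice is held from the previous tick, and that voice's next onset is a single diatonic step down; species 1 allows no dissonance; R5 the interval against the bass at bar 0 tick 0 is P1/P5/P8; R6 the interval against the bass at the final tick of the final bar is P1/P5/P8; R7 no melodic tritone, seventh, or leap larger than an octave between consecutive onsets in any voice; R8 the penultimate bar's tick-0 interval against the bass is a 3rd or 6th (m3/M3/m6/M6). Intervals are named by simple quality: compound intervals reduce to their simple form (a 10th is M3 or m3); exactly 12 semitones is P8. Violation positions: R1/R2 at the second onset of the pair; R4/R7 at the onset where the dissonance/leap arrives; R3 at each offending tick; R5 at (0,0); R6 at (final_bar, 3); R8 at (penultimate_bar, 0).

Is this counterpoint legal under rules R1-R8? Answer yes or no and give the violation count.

No (8 violations)

bar 0: v0=D3 v1=D4 (P8)
bar 1: v0=E3 v1=B3 (P5)
bar 2: v0=F3 v1=A3 (M3)
bar 3: v0=A3 v1=C4 (m3)
bar 4: v0=F3 v1=A3 (M3)
bar 5: v0=G3 v1=G4 (P8)
bar 6: v0=F3 v1=D4 (M6)
bar 7: v0=A3 v1=F4 (m6)
bar 8: v0=C3 v1=A3 (M6)
bar 9: v0=D3 v1=D4 (P8)
  R7 @ bar0.2: B3->F3 leap 6st
  R7 @ bar0.3: F3->B3 leap 6st
  R4 @ bar2.3: F3/G4 M2 untreated
  R4 @ bar3.3: A3/G4 m7 untreated
  R7 @ bar4.0: G4->A3 leap 10st
  R2 @ bar5.0: F3/A3 M3 -> G3/G4 P8 similar
  R7 @ bar5.0: A3->G4 leap 10st
  R2 @ bar9.0: C3/A3 M6 -> D3/D4 P8 similar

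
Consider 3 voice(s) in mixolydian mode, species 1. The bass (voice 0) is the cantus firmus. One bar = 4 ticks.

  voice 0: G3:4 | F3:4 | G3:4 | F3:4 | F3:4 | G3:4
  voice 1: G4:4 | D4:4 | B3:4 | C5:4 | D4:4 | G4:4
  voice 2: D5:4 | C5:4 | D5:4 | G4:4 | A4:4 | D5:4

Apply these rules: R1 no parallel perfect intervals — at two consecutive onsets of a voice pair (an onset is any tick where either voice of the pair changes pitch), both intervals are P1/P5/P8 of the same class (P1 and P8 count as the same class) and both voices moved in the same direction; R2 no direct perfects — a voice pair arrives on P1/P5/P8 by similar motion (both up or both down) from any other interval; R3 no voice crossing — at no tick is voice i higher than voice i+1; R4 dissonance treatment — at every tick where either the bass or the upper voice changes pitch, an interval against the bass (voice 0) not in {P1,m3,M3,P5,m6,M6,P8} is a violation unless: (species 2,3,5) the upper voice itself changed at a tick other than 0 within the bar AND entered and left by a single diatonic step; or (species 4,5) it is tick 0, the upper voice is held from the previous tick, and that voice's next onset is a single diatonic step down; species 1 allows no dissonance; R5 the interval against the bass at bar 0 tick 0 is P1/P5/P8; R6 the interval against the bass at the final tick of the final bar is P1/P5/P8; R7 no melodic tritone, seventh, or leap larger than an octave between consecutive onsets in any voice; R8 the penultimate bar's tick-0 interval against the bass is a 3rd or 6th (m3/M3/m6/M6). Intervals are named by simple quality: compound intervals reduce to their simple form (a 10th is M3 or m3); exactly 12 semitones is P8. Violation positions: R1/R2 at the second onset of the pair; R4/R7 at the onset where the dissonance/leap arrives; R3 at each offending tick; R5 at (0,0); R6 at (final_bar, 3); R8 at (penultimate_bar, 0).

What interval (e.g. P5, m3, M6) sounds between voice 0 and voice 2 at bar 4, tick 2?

M3

voice 0=F3 voice 2=A4 -> M3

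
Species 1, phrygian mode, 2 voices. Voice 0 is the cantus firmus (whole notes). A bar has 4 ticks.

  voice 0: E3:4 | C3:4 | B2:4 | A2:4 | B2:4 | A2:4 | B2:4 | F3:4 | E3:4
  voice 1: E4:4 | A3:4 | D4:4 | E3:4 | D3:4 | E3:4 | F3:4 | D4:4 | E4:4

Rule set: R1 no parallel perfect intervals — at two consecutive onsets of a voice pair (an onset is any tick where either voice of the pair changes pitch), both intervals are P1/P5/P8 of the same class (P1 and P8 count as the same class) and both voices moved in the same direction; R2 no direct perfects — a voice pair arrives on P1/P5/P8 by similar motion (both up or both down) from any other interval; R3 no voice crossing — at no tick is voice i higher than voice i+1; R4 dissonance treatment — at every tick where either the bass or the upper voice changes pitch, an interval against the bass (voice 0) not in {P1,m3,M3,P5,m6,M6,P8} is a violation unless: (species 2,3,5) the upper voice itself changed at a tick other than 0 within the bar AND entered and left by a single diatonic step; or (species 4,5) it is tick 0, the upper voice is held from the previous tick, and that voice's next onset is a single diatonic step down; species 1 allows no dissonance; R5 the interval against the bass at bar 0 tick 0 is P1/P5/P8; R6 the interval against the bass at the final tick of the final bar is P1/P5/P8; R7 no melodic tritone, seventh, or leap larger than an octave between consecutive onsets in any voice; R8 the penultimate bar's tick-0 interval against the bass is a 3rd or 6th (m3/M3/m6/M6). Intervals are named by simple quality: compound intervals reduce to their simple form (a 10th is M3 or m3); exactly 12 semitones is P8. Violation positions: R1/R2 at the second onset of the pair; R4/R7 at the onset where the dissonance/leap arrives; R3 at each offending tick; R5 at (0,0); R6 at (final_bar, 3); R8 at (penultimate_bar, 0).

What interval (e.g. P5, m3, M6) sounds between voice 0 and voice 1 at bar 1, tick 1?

M6

voice 0=C3 voice 1=A3 -> M6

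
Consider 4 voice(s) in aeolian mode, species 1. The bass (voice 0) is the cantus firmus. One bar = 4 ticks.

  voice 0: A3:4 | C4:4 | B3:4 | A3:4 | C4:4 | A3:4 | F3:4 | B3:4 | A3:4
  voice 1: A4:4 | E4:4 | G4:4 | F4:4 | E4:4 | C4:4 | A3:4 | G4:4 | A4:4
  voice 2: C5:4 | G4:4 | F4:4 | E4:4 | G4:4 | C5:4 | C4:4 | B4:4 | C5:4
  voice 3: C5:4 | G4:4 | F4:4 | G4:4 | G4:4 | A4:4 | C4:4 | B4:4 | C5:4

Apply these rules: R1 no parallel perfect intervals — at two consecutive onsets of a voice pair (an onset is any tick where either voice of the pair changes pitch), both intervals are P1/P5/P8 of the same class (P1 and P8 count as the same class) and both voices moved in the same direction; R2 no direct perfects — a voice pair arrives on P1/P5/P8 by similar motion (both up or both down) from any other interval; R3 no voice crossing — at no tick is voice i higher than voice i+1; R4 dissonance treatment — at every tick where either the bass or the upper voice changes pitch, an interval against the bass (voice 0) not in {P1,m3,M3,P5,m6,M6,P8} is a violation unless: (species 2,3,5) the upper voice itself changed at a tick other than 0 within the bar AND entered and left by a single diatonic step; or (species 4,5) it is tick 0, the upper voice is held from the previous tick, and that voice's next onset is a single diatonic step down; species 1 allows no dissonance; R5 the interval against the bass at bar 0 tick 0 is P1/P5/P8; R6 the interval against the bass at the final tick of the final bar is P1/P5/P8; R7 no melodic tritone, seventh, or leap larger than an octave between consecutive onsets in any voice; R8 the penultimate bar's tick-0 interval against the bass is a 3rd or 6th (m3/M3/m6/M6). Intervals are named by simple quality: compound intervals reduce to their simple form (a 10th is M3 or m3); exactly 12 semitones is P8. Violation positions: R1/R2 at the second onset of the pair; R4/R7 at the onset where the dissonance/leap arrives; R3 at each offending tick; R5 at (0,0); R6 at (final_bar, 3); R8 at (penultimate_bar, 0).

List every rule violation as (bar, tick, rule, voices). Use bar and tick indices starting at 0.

(0, 0, R5, (0, 2))
(0, 0, R5, (0, 3))
(1, 0, R1, (2, 3))
(2, 0, R1, (2, 3))
(2, 0, R3, (1, 2))
(2, 0, R4, (0, 2))
(2, 0, R4, (0, 3))
(2, 1, R3, (1, 2))
(2, 2, R3, (1, 2))
(2, 3, R3, (1, 2))
(3, 0, R2, (0, 2))
(3, 0, R3, (1, 2))
(3, 0, R4, (0, 3))
(3, 1, R3, (1, 2))
(3, 2, R3, (1, 2))
(3, 3, R3, (1, 2))
(4, 0, R1, (0, 2))
(5, 0, R3, (2, 3))
(5, 1, R3, (2, 3))
(5, 2, R3, (2, 3))
(5, 3, R3, (2, 3))
(6, 0, R2, (0, 2))
(6, 0, R2, (0, 3))
(6, 0, R2, (2, 3))
(7, 0, R1, (2, 3))
(7, 0, R2, (0, 2))
(7, 0, R2, (0, 3))
(7, 0, R7, (0,))
(7, 0, R7, (1,))
(7, 0, R7, (2,))
(7, 0, R7, (3,))
(7, 0, R8, (0, 2))
(7, 0, R8, (0, 3))
(8, 0, R1, (2, 3))
(8, 3, R6, (0, 2))
(8, 3, R6, (0, 3))

bar 0: v0=A3 v1=A4 v2=C5 v3=C5 downbeat m3
bar 1: v0=C4 v1=E4 v2=G4 v3=G4 downbeat P5
bar 2: v0=B3 v1=G4 v2=F4 v3=F4 downbeat TT
bar 3: v0=A3 v1=F4 v2=E4 v3=G4 downbeat m7
bar 4: v0=C4 v1=E4 v2=G4 v3=G4 downbeat P5
bar 5: v0=A3 v1=C4 v2=C5 v3=A4 downbeat P8
bar 6: v0=F3 v1=A3 v2=C4 v3=C4 downbeat P5
bar 7: v0=B3 v1=G4 v2=B4 v3=B4 downbeat P8
bar 8: v0=A3 v1=A4 v2=C5 v3=C5 downbeat m3
  -> R5 @ bar 0 tick 0 v(0, 2): opens on m3
  -> R5 @ bar 0 tick 0 v(0, 3): opens on m3
  -> R1 @ bar 1 tick 0 v(2, 3): C5/C5 P1 -> G4/G4 P1 similar
  -> R1 @ bar 2 tick 0 v(2, 3): G4/G4 P1 -> F4/F4 P1 similar
  -> R3 @ bar 2 tick 0 v(1, 2): G4 above F4
  -> R4 @ bar 2 tick 0 v(0, 2): B3/F4 TT untreated
  -> R4 @ bar 2 tick 0 v(0, 3): B3/F4 TT untreated
  -> R3 @ bar 2 tick 1 v(1, 2): G4 above F4
  -> R3 @ bar 2 tick 2 v(1, 2): G4 above F4
  -> R3 @ bar 2 tick 3 v(1, 2): G4 above F4
  -> R2 @ bar 3 tick 0 v(0, 2): B3/F4 TT -> A3/E4 P5 similar
  -> R3 @ bar 3 tick 0 v(1, 2): F4 above E4
  -> R4 @ bar 3 tick 0 v(0, 3): A3/G4 m7 untreated
  -> R3 @ bar 3 tick 1 v(1, 2): F4 above E4
  -> R3 @ bar 3 tick 2 v(1, 2): F4 above E4
  -> R3 @ bar 3 tick 3 v(1, 2): F4 above E4
  -> R1 @ bar 4 tick 0 v(0, 2): A3/E4 P5 -> C4/G4 P5 similar
  -> R3 @ bar 5 tick 0 v(2, 3): C5 above A4
  -> R3 @ bar 5 tick 1 v(2, 3): C5 above A4
  -> R3 @ bar 5 tick 2 v(2, 3): C5 above A4
  -> R3 @ bar 5 tick 3 v(2, 3): C5 above A4
  -> R2 @ bar 6 tick 0 v(0, 2): A3/C5 m3 -> F3/C4 P5 similar
  -> R2 @ bar 6 tick 0 v(0, 3): A3/A4 P8 -> F3/C4 P5 similar
  -> R2 @ bar 6 tick 0 v(2, 3): C5/A4 m3 -> C4/C4 P1 similar
  -> R1 @ bar 7 tick 0 v(2, 3): C4/C4 P1 -> B4/B4 P1 similar
  -> R2 @ bar 7 tick 0 v(0, 2): F3/C4 P5 -> B3/B4 P8 similar
  -> R2 @ bar 7 tick 0 v(0, 3): F3/C4 P5 -> B3/B4 P8 similar
  -> R7 @ bar 7 tick 0 v(0,): F3->B3 leap 6st
  -> R7 @ bar 7 tick 0 v(1,): A3->G4 leap 10st
  -> R7 @ bar 7 tick 0 v(2,): C4->B4 leap 11st
  -> R7 @ bar 7 tick 0 v(3,): C4->B4 leap 11st
  -> R8 @ bar 7 tick 0 v(0, 2): penult P8 not 3rd/6th
  -> R8 @ bar 7 tick 0 v(0, 3): penult P8 not 3rd/6th
  -> R1 @ bar 8 tick 0 v(2, 3): B4/B4 P1 -> C5/C5 P1 similar
  -> R6 @ bar 8 tick 3 v(0, 2): closes on m3
  -> R6 @ bar 8 tick 3 v(0, 3): closes on m3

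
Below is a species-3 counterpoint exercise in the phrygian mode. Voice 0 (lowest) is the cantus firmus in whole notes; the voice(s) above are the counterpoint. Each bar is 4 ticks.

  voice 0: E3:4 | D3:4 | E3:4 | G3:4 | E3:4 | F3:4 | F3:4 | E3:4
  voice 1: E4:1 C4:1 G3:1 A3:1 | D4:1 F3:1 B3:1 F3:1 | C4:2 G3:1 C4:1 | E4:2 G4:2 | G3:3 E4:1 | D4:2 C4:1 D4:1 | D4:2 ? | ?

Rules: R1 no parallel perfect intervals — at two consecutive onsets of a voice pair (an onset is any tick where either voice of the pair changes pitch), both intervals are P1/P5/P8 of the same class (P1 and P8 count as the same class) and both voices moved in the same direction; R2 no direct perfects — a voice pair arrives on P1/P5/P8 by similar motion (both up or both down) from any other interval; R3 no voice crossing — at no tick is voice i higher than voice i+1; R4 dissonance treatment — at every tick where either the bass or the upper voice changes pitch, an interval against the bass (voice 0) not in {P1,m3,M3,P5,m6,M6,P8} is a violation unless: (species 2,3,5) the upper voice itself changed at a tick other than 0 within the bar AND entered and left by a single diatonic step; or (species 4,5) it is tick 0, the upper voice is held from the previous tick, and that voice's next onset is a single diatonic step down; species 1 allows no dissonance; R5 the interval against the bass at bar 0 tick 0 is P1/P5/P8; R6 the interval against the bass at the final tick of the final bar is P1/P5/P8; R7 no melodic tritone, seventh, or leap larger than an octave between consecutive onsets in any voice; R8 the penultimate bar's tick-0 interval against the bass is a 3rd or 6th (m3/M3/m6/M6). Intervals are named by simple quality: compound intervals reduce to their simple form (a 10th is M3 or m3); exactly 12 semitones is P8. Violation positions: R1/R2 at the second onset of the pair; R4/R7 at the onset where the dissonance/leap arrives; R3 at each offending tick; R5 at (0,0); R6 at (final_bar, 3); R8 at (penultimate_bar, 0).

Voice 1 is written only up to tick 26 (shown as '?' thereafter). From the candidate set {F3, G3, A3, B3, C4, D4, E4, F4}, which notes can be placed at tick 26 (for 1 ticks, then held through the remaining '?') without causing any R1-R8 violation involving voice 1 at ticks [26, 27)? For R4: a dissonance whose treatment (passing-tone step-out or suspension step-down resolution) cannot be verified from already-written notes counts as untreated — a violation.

F3: legal
G3: violates R4
A3: legal
B3: violates R4
C4: legal
D4: legal
E4: violates R4
F4: legal

{A3, C4, D4, F3, F4}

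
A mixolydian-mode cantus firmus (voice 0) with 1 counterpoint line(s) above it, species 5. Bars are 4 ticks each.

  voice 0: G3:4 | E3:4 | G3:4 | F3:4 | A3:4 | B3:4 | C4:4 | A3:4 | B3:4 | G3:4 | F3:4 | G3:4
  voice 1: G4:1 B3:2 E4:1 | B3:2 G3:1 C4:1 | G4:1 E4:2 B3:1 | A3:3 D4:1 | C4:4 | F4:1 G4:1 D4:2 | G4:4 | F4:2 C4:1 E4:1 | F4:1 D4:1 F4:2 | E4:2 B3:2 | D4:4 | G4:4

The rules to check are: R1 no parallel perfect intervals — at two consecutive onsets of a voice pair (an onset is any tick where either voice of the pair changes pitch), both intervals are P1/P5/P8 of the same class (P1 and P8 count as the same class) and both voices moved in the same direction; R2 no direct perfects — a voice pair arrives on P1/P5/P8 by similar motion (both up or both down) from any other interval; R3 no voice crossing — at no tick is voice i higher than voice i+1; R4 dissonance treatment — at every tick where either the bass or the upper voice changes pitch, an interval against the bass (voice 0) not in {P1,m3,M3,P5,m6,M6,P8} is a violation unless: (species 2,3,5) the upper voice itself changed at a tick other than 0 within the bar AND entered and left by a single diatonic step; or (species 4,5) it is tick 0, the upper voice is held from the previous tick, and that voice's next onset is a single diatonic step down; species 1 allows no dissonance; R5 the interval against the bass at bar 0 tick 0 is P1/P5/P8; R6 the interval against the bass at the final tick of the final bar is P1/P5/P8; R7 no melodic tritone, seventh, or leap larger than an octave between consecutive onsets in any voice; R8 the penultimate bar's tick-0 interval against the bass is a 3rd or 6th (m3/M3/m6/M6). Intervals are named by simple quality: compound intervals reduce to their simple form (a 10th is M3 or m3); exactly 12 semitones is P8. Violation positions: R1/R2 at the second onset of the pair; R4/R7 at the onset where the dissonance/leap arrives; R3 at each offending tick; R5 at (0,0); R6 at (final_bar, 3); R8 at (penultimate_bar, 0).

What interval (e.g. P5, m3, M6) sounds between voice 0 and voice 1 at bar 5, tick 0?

TT

voice 0=B3 voice 1=F4 -> TT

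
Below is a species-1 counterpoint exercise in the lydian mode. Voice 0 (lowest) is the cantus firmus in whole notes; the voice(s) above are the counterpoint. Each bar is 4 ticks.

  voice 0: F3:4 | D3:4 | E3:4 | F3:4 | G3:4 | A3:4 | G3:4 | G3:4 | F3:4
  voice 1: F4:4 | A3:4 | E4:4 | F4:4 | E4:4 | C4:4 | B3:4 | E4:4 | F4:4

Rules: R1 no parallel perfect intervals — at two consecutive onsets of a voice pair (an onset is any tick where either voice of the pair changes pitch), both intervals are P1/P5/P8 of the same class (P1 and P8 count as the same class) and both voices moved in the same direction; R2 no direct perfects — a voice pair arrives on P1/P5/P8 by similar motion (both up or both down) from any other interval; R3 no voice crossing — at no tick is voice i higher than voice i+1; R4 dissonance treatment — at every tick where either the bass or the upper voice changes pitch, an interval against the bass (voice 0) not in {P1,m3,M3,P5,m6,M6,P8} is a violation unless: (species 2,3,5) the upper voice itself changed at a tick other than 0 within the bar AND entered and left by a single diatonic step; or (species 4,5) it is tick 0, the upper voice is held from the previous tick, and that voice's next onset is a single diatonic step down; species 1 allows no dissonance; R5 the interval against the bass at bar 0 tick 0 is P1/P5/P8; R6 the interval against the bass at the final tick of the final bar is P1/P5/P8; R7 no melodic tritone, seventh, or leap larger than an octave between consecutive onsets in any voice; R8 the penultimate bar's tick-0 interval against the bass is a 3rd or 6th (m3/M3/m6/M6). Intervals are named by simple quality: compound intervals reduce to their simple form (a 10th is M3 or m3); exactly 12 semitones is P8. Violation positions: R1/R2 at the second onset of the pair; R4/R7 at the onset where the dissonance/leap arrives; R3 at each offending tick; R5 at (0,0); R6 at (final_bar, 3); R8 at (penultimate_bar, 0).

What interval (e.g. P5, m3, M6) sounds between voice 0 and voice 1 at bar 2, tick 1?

voice 0=E3 voice 1=E4 -> P8

P8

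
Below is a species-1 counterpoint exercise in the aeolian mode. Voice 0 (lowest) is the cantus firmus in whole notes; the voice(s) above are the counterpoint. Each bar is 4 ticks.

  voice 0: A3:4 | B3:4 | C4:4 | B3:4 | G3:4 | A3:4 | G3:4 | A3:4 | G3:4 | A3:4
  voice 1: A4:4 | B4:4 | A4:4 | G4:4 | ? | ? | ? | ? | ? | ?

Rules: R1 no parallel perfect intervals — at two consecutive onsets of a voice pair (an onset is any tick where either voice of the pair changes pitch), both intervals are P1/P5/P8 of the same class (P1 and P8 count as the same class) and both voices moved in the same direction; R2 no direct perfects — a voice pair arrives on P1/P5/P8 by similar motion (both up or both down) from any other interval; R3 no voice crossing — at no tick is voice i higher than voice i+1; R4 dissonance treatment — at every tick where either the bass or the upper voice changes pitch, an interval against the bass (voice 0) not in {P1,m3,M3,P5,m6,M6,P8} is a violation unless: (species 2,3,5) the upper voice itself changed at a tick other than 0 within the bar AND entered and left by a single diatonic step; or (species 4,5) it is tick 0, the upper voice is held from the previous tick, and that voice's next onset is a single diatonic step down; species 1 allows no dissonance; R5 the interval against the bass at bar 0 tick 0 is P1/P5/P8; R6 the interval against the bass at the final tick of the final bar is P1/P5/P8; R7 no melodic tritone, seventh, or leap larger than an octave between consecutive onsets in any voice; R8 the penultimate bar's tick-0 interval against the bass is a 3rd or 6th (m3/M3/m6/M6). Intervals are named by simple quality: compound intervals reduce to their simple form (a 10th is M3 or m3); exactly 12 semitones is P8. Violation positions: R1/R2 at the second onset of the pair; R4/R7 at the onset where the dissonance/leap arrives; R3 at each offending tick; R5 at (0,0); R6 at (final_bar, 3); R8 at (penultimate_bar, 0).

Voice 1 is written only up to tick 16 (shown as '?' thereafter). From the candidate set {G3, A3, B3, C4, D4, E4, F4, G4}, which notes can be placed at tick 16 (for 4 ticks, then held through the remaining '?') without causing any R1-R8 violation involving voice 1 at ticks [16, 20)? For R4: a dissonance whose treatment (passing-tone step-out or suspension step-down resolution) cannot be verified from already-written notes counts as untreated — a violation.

G3: violates R2
A3: violates R4,R7
B3: legal
C4: violates R4
D4: violates R2
E4: legal
F4: violates R4
G4: legal

{B3, E4, G4}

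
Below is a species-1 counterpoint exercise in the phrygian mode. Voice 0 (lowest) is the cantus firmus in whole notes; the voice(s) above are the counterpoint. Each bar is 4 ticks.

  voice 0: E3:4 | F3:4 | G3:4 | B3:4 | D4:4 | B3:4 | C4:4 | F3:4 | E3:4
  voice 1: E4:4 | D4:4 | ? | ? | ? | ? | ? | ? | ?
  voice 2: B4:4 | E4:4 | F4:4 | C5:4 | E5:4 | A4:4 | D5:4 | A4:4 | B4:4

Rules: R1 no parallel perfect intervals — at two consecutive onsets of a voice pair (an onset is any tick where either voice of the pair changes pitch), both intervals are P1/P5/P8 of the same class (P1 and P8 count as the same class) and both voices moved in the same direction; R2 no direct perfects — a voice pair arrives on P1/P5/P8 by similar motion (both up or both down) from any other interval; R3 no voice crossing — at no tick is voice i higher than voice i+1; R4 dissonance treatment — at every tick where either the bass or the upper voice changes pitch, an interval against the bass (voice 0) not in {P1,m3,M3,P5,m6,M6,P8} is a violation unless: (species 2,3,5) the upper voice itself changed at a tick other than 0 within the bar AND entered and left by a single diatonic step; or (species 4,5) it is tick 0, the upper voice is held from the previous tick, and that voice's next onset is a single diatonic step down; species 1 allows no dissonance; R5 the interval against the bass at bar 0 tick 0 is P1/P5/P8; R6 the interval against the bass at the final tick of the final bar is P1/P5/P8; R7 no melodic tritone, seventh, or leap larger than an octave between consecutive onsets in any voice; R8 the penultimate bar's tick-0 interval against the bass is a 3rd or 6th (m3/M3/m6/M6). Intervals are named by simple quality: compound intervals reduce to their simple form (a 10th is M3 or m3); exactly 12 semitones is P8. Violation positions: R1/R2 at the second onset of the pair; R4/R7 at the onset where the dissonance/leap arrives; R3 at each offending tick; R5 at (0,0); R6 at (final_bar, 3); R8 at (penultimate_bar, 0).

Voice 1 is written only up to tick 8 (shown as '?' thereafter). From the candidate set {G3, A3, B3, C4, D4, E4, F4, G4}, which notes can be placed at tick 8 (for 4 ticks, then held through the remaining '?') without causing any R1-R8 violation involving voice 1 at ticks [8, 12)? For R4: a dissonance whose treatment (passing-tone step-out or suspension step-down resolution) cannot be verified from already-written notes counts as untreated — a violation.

G3: legal
A3: violates R4
B3: legal
C4: violates R4
D4: legal
E4: legal
F4: violates R2,R4
G4: violates R2,R3

{B3, D4, E4, G3}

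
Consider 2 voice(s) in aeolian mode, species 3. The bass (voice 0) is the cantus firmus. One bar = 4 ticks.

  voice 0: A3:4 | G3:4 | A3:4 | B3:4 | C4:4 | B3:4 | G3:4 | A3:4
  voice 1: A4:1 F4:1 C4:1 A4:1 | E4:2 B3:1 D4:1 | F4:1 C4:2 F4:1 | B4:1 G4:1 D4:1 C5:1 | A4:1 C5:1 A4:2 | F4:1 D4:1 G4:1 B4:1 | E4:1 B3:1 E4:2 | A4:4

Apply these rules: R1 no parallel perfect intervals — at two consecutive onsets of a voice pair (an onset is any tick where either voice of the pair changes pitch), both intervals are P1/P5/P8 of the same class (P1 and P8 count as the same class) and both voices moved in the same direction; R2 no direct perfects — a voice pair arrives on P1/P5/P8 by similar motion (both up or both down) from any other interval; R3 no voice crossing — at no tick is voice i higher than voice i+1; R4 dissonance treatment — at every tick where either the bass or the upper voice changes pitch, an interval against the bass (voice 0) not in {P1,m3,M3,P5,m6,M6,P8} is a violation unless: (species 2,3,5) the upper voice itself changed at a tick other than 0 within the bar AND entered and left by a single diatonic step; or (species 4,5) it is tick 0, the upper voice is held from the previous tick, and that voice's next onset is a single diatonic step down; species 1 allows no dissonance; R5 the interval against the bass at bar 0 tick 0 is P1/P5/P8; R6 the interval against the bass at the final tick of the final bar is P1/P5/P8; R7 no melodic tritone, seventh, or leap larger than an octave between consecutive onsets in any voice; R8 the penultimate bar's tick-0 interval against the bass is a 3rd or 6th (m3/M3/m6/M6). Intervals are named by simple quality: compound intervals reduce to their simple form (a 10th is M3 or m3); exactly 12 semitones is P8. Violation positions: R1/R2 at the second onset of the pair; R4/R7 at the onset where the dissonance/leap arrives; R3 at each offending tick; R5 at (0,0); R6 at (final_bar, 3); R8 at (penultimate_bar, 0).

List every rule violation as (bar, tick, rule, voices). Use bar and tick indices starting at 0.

bar 0: v0=A3 v1=A4 downbeat P8
bar 1: v0=G3 v1=E4 downbeat M6
bar 2: v0=A3 v1=F4 downbeat m6
bar 3: v0=B3 v1=B4 downbeat P8
bar 4: v0=C4 v1=A4 downbeat M6
bar 5: v0=B3 v1=F4 downbeat TT
bar 6: v0=G3 v1=E4 downbeat M6
bar 7: v0=A3 v1=A4 downbeat P8
  -> R2 @ bar 3 tick 0 v(0, 1): A3/F4 m6 -> B3/B4 P8 similar
  -> R7 @ bar 3 tick 0 v(1,): F4->B4 leap 6st
  -> R4 @ bar 3 tick 3 v(0, 1): B3/C5 m2 untreated
  -> R7 @ bar 3 tick 3 v(1,): D4->C5 leap 10st
  -> R4 @ bar 5 tick 0 v(0, 1): B3/F4 TT untreated
  -> R2 @ bar 7 tick 0 v(0, 1): G3/E4 M6 -> A3/A4 P8 similar

(3, 0, R2, (0, 1))
(3, 0, R7, (1,))
(3, 3, R4, (0, 1))
(3, 3, R7, (1,))
(5, 0, R4, (0, 1))
(7, 0, R2, (0, 1))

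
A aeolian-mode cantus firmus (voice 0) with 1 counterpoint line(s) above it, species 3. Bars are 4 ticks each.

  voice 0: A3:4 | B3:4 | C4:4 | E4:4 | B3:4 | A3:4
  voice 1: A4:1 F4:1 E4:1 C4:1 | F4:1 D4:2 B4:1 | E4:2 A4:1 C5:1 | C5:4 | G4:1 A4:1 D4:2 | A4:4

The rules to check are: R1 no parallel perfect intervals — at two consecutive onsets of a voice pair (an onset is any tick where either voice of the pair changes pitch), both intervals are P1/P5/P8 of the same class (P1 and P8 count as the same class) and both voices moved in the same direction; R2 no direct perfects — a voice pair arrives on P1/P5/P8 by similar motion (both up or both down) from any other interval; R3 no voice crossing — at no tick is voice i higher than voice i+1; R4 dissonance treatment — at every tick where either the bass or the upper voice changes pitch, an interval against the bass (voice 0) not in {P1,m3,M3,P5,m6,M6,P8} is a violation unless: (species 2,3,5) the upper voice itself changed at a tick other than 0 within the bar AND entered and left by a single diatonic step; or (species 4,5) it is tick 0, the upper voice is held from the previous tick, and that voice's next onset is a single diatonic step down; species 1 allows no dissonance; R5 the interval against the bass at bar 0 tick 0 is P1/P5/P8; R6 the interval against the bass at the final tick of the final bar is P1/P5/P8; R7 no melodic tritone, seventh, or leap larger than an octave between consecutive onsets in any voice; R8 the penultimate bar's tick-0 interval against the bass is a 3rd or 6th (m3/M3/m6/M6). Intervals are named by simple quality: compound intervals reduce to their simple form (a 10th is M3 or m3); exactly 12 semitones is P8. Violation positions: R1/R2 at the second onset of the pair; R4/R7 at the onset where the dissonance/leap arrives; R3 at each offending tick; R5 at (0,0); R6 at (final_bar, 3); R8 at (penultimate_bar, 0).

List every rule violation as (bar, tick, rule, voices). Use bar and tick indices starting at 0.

bar 0: v0=A3 v1=A4 downbeat P8
bar 1: v0=B3 v1=F4 downbeat TT
bar 2: v0=C4 v1=E4 downbeat M3
bar 3: v0=E4 v1=C5 downbeat m6
bar 4: v0=B3 v1=G4 downbeat m6
bar 5: v0=A3 v1=A4 downbeat P8
  -> R4 @ bar 1 tick 0 v(0, 1): B3/F4 TT untreated
  -> R4 @ bar 4 tick 1 v(0, 1): B3/A4 m7 untreated

(1, 0, R4, (0, 1))
(4, 1, R4, (0, 1))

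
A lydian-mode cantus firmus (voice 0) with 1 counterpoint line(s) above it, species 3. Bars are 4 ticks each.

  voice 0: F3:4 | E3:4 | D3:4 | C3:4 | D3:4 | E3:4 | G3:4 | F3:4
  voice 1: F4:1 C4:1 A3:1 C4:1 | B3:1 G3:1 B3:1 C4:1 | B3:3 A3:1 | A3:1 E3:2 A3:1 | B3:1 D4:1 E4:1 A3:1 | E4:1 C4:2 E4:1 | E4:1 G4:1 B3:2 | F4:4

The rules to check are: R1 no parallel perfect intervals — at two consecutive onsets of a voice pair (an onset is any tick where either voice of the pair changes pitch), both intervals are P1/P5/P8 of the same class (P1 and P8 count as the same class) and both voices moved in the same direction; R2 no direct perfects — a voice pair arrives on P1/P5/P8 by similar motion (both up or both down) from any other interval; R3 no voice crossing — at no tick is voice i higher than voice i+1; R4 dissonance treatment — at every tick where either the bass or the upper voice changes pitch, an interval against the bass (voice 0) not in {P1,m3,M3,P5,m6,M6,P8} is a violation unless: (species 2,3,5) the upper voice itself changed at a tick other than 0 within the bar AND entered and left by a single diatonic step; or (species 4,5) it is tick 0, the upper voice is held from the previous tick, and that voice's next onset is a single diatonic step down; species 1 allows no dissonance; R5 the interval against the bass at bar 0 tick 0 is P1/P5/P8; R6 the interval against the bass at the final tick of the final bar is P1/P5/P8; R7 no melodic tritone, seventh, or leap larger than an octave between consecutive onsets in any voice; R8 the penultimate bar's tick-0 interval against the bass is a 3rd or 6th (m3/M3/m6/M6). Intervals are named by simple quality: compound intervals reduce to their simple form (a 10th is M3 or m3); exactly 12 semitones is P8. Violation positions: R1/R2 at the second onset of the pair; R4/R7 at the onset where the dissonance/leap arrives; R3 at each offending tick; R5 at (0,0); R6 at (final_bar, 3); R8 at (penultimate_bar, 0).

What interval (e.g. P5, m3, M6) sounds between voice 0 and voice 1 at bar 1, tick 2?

voice 0=E3 voice 1=B3 -> P5

P5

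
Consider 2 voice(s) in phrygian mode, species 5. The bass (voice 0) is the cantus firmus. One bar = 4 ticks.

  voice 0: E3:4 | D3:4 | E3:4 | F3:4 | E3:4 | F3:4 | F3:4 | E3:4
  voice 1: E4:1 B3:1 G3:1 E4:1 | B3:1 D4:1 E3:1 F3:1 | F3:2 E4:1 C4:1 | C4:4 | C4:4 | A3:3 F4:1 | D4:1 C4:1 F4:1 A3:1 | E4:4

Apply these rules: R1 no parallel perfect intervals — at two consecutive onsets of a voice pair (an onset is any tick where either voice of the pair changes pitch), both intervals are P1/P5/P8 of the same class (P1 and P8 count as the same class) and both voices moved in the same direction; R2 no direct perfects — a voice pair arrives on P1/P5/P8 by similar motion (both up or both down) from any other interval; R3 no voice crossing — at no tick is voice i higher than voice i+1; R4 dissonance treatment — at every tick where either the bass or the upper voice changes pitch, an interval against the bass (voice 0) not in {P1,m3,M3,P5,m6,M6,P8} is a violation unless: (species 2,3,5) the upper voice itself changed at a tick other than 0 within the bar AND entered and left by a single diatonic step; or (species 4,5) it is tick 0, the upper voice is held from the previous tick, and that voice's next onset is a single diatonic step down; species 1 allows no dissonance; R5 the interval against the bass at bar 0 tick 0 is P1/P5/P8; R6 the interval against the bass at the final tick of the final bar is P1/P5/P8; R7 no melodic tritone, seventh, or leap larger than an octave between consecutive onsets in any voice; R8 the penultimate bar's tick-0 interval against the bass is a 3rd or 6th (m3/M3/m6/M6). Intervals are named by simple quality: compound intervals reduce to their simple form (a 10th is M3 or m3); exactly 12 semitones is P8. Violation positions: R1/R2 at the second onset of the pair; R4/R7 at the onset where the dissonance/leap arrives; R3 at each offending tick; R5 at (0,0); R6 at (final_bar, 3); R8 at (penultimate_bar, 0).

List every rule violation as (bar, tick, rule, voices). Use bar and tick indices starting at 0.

bar 0: v0=E3 v1=E4 downbeat P8
bar 1: v0=D3 v1=B3 downbeat M6
bar 2: v0=E3 v1=F3 downbeat m2
bar 3: v0=F3 v1=C4 downbeat P5
bar 4: v0=E3 v1=C4 downbeat m6
bar 5: v0=F3 v1=A3 downbeat M3
bar 6: v0=F3 v1=D4 downbeat M6
bar 7: v0=E3 v1=E4 downbeat P8
  -> R4 @ bar 1 tick 2 v(0, 1): D3/E3 M2 untreated
  -> R7 @ bar 1 tick 2 v(1,): D4->E3 leap 10st
  -> R4 @ bar 2 tick 0 v(0, 1): E3/F3 m2 untreated
  -> R7 @ bar 2 tick 2 v(1,): F3->E4 leap 11st

(1, 2, R4, (0, 1))
(1, 2, R7, (1,))
(2, 0, R4, (0, 1))
(2, 2, R7, (1,))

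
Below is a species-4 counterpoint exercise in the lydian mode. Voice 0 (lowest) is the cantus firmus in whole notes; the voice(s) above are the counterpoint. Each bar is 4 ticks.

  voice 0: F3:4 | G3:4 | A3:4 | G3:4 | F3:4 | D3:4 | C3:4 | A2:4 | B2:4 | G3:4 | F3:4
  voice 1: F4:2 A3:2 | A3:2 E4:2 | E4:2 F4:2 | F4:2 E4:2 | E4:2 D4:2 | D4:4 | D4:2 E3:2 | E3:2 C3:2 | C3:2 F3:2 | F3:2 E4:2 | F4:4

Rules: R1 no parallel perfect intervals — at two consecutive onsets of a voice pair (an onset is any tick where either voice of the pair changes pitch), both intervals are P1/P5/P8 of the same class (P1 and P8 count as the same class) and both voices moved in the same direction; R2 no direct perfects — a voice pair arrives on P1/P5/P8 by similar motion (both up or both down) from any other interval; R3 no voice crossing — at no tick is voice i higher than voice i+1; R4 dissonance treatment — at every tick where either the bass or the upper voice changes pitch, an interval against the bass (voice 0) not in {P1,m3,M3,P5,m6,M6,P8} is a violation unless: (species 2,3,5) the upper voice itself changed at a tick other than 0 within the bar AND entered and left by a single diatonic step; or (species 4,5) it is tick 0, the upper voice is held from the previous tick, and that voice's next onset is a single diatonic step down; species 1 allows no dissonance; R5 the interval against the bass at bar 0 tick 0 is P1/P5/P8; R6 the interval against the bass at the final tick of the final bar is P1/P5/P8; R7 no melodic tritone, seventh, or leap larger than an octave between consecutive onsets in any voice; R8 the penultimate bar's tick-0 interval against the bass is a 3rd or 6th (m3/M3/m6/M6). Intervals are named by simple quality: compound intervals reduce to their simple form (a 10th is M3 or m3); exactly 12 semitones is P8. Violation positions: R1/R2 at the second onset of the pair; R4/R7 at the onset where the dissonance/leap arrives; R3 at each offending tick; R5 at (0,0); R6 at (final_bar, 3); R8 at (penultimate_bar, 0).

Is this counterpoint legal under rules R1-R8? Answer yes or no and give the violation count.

No (10 violations)

bar 0: v0=F3 v1=F4 (P8)
bar 1: v0=G3 v1=A3 (M2)
bar 2: v0=A3 v1=E4 (P5)
bar 3: v0=G3 v1=F4 (m7)
bar 4: v0=F3 v1=E4 (M7)
bar 5: v0=D3 v1=D4 (P8)
bar 6: v0=C3 v1=D4 (M2)
bar 7: v0=A2 v1=E3 (P5)
bar 8: v0=B2 v1=C3 (m2)
bar 9: v0=G3 v1=F3 (M2)
bar 10: v0=F3 v1=F4 (P8)
  R4 @ bar1.0: G3/A3 M2 untreated
  R4 @ bar6.0: C3/D4 M2 untreated
  R7 @ bar6.2: D4->E3 leap 10st
  R4 @ bar8.0: B2/C3 m2 untreated
  R4 @ bar8.2: B2/F3 TT untreated
  R3 @ bar9.0: G3 above F3
  R4 @ bar9.0: G3/F3 M2 untreated
  R8 @ bar9.0: penult M2 not 3rd/6th
  R3 @ bar9.1: G3 above F3
  R7 @ bar9.2: F3->E4 leap 11st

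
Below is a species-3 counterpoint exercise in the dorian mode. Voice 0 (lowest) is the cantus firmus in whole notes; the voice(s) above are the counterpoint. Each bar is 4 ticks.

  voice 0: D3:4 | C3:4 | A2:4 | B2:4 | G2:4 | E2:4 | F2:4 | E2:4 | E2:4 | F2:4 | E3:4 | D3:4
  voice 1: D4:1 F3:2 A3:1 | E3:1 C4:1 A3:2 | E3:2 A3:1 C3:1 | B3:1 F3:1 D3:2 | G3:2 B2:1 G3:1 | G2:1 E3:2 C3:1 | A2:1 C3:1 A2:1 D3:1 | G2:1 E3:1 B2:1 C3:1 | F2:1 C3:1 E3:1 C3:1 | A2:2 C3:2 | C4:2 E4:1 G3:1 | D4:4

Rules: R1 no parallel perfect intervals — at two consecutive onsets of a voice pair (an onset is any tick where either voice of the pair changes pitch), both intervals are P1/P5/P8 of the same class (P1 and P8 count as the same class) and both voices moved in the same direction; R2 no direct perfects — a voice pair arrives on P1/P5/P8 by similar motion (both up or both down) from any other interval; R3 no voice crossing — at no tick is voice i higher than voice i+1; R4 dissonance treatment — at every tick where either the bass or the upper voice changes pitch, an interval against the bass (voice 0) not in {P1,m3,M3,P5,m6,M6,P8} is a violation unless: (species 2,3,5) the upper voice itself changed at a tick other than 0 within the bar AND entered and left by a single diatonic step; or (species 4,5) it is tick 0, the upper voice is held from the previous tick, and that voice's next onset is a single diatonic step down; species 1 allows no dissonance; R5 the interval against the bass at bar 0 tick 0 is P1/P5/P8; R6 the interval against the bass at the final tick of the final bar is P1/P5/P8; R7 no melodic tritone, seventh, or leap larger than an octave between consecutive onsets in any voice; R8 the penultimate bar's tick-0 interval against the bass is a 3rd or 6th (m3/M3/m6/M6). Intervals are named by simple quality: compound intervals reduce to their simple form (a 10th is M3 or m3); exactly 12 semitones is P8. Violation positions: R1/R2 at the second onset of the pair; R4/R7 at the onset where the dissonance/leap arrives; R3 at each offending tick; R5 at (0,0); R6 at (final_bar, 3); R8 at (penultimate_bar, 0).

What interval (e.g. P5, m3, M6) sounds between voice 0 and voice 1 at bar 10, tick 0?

m6

voice 0=E3 voice 1=C4 -> m6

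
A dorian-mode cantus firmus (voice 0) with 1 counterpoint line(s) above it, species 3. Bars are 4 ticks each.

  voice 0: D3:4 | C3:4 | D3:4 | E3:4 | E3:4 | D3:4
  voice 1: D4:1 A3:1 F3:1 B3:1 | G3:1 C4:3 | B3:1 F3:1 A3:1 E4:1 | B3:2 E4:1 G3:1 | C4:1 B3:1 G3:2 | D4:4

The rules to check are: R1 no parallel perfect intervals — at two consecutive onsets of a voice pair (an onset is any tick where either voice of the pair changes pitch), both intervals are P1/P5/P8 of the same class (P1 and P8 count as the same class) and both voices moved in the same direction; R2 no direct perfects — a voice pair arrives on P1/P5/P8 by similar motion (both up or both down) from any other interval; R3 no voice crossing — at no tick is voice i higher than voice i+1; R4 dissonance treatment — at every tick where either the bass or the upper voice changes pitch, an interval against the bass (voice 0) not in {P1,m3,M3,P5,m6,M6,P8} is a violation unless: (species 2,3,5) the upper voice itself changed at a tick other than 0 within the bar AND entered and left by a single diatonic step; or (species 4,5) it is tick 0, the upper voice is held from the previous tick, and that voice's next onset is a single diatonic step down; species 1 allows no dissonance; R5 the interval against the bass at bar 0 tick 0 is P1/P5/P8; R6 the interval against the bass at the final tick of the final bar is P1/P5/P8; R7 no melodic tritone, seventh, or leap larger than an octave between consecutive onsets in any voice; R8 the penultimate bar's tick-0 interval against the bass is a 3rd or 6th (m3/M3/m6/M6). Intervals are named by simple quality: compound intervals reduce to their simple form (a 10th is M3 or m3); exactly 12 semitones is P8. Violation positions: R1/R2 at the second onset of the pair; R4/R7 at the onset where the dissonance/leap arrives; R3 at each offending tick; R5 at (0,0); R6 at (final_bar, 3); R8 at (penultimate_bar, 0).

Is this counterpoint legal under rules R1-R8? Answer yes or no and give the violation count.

bar 0: v0=D3 v1=D4 (P8)
bar 1: v0=C3 v1=G3 (P5)
bar 2: v0=D3 v1=B3 (M6)
bar 3: v0=E3 v1=B3 (P5)
bar 4: v0=E3 v1=C4 (m6)
bar 5: v0=D3 v1=D4 (P8)
  R7 @ bar0.3: F3->B3 leap 6st
  R2 @ bar1.0: D3/B3 M6 -> C3/G3 P5 similar
  R7 @ bar2.1: B3->F3 leap 6st
  R4 @ bar2.3: D3/E4 M2 untreated

No (4 violations)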